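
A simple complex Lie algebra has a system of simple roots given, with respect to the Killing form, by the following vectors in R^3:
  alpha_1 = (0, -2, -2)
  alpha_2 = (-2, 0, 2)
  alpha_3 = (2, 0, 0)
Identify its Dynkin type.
B3

Compute the Cartan integers a_ij = 2(alpha_i, alpha_j)/(alpha_j, alpha_j); the resulting 3x3 Cartan matrix is
[[2, -1, 0], [-1, 2, -2], [0, -1, 2]].
The roots have two lengths (squared-length ratio 2:1); the short ones are alpha_{3}. The associated Dynkin diagram is a chain of 3 nodes with a double edge at one end; the terminal node there is the unique short simple root (B_3), so the type is B_3 (the algebra so(7)).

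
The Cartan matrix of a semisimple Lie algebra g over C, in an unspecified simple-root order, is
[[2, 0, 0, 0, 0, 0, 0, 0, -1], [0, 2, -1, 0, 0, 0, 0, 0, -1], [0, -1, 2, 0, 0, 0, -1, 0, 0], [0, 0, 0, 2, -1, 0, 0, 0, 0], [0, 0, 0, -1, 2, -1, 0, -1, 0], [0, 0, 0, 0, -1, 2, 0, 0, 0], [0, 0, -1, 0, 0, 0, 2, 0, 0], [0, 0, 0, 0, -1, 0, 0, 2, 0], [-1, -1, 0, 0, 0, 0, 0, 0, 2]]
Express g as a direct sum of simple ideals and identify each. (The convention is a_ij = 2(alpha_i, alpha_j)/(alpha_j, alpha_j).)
The diagram associated to this matrix has two connected components: the simple roots {alpha_1, alpha_2, alpha_3, alpha_7, alpha_9} form a chain of 5 nodes with single edges (A_5), and {alpha_4, alpha_5, alpha_6, alpha_8} form a chain of 2 nodes with a fork of two nodes at one end (D_4). A semisimple Lie algebra decomposes uniquely as the direct sum of simple ideals, one per connected component of its Dynkin diagram, so g ≅ A_5 ⊕ D_4 (dimension 35 + 28 = 63).

A5 ⊕ D4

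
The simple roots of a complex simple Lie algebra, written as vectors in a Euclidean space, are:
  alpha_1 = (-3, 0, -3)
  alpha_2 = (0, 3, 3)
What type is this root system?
Compute the Cartan integers a_ij = 2(alpha_i, alpha_j)/(alpha_j, alpha_j); the resulting 2x2 Cartan matrix is
[[2, -1], [-1, 2]].
All simple roots have the same length, so the diagram is simply laced. The associated Dynkin diagram is a chain of 2 nodes with single edges (A_2), so the type is A_2 (the algebra sl(3)).

A2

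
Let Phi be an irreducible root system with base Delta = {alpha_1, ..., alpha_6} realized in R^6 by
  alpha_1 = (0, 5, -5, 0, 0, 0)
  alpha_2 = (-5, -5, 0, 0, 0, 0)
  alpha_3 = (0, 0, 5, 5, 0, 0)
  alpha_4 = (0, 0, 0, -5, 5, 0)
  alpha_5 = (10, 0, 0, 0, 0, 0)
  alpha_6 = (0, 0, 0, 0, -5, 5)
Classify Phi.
Compute the Cartan integers a_ij = 2(alpha_i, alpha_j)/(alpha_j, alpha_j); the resulting 6x6 Cartan matrix is
[[2, -1, -1, 0, 0, 0], [-1, 2, 0, 0, -1, 0], [-1, 0, 2, -1, 0, 0], [0, 0, -1, 2, 0, -1], [0, -2, 0, 0, 2, 0], [0, 0, 0, -1, 0, 2]].
The roots have two lengths (squared-length ratio 2:1); the short ones are alpha_{1,2,3,4,6}. The associated Dynkin diagram is a chain of 6 nodes with a double edge at one end; the terminal node there is the unique long simple root (C_6), so the type is C_6 (the algebra sp(12)).

type C_6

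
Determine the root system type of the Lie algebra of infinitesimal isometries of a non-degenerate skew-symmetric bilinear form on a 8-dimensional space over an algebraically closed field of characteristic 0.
C_4

This is sp(8), which has dimension 8(8+1)/2 = 36 and rank 8/2 = 4. In the classification of classical Lie algebras, the symplectic algebra sp(2n) has type C_n; here n = 4, so the Dynkin diagram is a chain of 4 nodes with a double edge at one end; the terminal node there is the unique long simple root (C_4). Hence the type is C_4.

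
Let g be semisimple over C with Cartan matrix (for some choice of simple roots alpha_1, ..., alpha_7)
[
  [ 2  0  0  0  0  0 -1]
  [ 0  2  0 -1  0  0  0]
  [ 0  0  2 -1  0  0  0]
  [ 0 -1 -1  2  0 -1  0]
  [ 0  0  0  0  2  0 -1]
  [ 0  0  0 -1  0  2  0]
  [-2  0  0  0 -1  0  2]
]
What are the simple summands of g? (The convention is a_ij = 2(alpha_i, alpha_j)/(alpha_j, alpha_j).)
B_3 ⊕ D_4

The diagram associated to this matrix has two connected components: the simple roots {alpha_1, alpha_5, alpha_7} form a chain of 3 nodes with a double edge at one end; the terminal node there is the unique short simple root (B_3), and {alpha_2, alpha_3, alpha_4, alpha_6} form a chain of 2 nodes with a fork of two nodes at one end (D_4). A semisimple Lie algebra decomposes uniquely as the direct sum of simple ideals, one per connected component of its Dynkin diagram, so g ≅ B_3 ⊕ D_4 (dimension 21 + 28 = 49).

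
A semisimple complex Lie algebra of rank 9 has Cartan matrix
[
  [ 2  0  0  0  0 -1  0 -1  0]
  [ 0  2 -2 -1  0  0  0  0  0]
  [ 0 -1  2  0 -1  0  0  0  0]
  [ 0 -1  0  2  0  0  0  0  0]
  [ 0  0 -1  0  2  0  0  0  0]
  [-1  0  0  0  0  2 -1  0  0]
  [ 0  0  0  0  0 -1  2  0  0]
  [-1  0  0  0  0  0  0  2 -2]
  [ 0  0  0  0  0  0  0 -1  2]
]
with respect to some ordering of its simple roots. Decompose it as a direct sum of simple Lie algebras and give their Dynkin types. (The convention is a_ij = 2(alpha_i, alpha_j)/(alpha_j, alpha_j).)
The diagram associated to this matrix has two connected components: the simple roots {alpha_1, alpha_6, alpha_7, alpha_8, alpha_9} form a chain of 5 nodes with a double edge at one end; the terminal node there is the unique short simple root (B_5), and {alpha_2, alpha_3, alpha_4, alpha_5} form a chain of 4 nodes with a double edge between the middle two (F_4). A semisimple Lie algebra decomposes uniquely as the direct sum of simple ideals, one per connected component of its Dynkin diagram, so g ≅ B_5 ⊕ F_4 (dimension 55 + 52 = 107).

B_5 + F_4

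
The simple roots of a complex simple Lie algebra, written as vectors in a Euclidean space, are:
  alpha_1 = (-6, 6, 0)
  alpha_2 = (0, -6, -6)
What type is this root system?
type A_2

Compute the Cartan integers a_ij = 2(alpha_i, alpha_j)/(alpha_j, alpha_j); the resulting 2x2 Cartan matrix is
[[2, -1], [-1, 2]].
All simple roots have the same length, so the diagram is simply laced. The associated Dynkin diagram is a chain of 2 nodes with single edges (A_2), so the type is A_2 (the algebra sl(3)).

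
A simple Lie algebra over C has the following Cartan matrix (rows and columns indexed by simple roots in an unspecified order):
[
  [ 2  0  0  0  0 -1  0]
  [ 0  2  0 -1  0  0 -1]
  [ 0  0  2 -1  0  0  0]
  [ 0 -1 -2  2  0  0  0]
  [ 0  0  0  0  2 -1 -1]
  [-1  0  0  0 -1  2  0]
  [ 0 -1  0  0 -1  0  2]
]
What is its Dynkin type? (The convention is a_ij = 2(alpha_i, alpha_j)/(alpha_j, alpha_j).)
The matrix has rank 7 with 2's on the diagonal. Reading the off-diagonal entries as Dynkin edges (a single edge where a_ij = a_ji = -1; a double or triple edge where a_ij * a_ji = 2 or 3), the diagram is a chain of 7 nodes with a double edge at one end; the terminal node there is the unique short simple root (B_7). One simple-root ordering that puts it in standard form is (alpha_1, alpha_6, alpha_5, alpha_7, alpha_2, alpha_4, alpha_3). So the algebra is type B_7, i.e. so(15).

type B_7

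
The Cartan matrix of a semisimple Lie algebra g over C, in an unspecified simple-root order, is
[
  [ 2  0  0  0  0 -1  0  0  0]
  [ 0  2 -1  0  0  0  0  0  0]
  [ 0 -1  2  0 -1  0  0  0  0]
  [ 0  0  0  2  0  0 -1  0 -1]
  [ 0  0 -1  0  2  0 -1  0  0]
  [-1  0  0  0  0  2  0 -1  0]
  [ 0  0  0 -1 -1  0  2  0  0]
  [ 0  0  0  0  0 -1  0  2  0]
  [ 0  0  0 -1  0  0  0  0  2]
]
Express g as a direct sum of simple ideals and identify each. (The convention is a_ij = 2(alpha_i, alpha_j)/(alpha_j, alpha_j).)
type A_3 ⊕ type A_6

The diagram associated to this matrix has two connected components: the simple roots {alpha_1, alpha_6, alpha_8} form a chain of 3 nodes with single edges (A_3), and {alpha_2, alpha_3, alpha_4, alpha_5, alpha_7, alpha_9} form a chain of 6 nodes with single edges (A_6). A semisimple Lie algebra decomposes uniquely as the direct sum of simple ideals, one per connected component of its Dynkin diagram, so g ≅ A_3 ⊕ A_6 (dimension 15 + 48 = 63).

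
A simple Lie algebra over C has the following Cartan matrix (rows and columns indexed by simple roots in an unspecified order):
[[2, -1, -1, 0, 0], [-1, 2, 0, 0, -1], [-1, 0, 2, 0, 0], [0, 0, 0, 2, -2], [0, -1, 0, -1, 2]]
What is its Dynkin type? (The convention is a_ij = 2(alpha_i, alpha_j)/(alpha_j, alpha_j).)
C_5

The matrix has rank 5 with 2's on the diagonal. Reading the off-diagonal entries as Dynkin edges (a single edge where a_ij = a_ji = -1; a double or triple edge where a_ij * a_ji = 2 or 3), the diagram is a chain of 5 nodes with a double edge at one end; the terminal node there is the unique long simple root (C_5). One simple-root ordering that puts it in standard form is (alpha_3, alpha_1, alpha_2, alpha_5, alpha_4). So the algebra is type C_5, i.e. sp(10).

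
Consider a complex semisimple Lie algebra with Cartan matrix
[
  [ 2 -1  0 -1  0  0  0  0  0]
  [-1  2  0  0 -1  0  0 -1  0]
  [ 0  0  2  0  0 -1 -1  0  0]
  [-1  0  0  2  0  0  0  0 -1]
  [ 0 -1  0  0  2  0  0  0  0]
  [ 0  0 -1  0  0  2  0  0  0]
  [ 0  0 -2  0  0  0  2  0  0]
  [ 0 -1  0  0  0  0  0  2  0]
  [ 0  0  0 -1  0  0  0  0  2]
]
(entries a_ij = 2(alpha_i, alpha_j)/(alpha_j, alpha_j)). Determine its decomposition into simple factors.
The diagram associated to this matrix has two connected components: the simple roots {alpha_3, alpha_6, alpha_7} form a chain of 3 nodes with a double edge at one end; the terminal node there is the unique long simple root (C_3), and {alpha_1, alpha_2, alpha_4, alpha_5, alpha_8, alpha_9} form a chain of 4 nodes with a fork of two nodes at one end (D_6). A semisimple Lie algebra decomposes uniquely as the direct sum of simple ideals, one per connected component of its Dynkin diagram, so g ≅ C_3 ⊕ D_6 (dimension 21 + 66 = 87).

C_3 + D_6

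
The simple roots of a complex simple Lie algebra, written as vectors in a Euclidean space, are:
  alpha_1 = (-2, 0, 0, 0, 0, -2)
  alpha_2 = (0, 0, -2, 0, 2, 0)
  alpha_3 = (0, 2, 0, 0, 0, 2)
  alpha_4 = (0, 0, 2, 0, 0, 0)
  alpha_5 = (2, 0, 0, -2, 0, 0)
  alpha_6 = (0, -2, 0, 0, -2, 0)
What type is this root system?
type B_6

Compute the Cartan integers a_ij = 2(alpha_i, alpha_j)/(alpha_j, alpha_j); the resulting 6x6 Cartan matrix is
[[2, 0, -1, 0, -1, 0], [0, 2, 0, -2, 0, -1], [-1, 0, 2, 0, 0, -1], [0, -1, 0, 2, 0, 0], [-1, 0, 0, 0, 2, 0], [0, -1, -1, 0, 0, 2]].
The roots have two lengths (squared-length ratio 2:1); the short ones are alpha_{4}. The associated Dynkin diagram is a chain of 6 nodes with a double edge at one end; the terminal node there is the unique short simple root (B_6), so the type is B_6 (the algebra so(13)).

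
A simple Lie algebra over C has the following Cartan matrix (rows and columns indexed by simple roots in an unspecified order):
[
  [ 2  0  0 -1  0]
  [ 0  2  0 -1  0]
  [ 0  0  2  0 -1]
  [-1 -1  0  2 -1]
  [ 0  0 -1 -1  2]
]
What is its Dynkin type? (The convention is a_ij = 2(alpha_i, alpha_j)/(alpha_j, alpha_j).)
D_5 (so(10))

The matrix has rank 5 with 2's on the diagonal. Reading the off-diagonal entries as Dynkin edges (a single edge where a_ij = a_ji = -1; a double or triple edge where a_ij * a_ji = 2 or 3), the diagram is a chain of 3 nodes with a fork of two nodes at one end (D_5). One simple-root ordering that puts it in standard form is (alpha_3, alpha_5, alpha_4, alpha_1, alpha_2). So the algebra is type D_5, i.e. so(10).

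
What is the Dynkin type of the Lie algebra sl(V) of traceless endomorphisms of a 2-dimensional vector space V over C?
This is sl(2), which has dimension 2^2 - 1 = 3 and rank 2 - 1 = 1 (a Cartan subalgebra is the diagonal traceless matrices). In the classification of classical Lie algebras, the special linear algebra sl(n+1) has type A_n; here n = 1, so the Dynkin diagram is a chain of 1 nodes with single edges (A_1). Hence the type is A_1.

type A_1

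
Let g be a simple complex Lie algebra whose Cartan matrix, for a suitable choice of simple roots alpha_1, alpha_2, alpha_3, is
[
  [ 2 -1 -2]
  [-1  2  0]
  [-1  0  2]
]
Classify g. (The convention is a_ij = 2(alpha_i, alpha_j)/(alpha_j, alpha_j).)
The matrix has rank 3 with 2's on the diagonal. Reading the off-diagonal entries as Dynkin edges (a single edge where a_ij = a_ji = -1; a double or triple edge where a_ij * a_ji = 2 or 3), the diagram is a chain of 3 nodes with a double edge at one end; the terminal node there is the unique short simple root (B_3). One simple-root ordering that puts it in standard form is (alpha_2, alpha_1, alpha_3). So the algebra is type B_3, i.e. so(7).

type B_3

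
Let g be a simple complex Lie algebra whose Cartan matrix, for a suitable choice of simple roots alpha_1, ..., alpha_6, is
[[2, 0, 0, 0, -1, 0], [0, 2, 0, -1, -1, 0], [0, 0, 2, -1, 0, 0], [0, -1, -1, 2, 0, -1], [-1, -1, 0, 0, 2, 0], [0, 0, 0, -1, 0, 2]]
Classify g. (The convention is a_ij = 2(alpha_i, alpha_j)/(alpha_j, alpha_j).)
The matrix has rank 6 with 2's on the diagonal. Reading the off-diagonal entries as Dynkin edges (a single edge where a_ij = a_ji = -1; a double or triple edge where a_ij * a_ji = 2 or 3), the diagram is a chain of 4 nodes with a fork of two nodes at one end (D_6). One simple-root ordering that puts it in standard form is (alpha_1, alpha_5, alpha_2, alpha_4, alpha_6, alpha_3). So the algebra is type D_6, i.e. so(12).

type D_6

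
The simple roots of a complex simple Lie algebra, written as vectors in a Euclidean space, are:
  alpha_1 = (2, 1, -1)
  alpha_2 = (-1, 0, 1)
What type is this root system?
Compute the Cartan integers a_ij = 2(alpha_i, alpha_j)/(alpha_j, alpha_j); the resulting 2x2 Cartan matrix is
[[2, -3], [-1, 2]].
The roots have two lengths (squared-length ratio 3:1); the short ones are alpha_{2}. The associated Dynkin diagram is two nodes joined by a triple edge (G_2), so the type is G_2.

type G_2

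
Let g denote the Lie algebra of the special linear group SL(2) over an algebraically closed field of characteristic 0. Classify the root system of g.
A1

This is sl(2), which has dimension 2^2 - 1 = 3 and rank 2 - 1 = 1 (a Cartan subalgebra is the diagonal traceless matrices). In the classification of classical Lie algebras, the special linear algebra sl(n+1) has type A_n; here n = 1, so the Dynkin diagram is a chain of 1 nodes with single edges (A_1). Hence the type is A_1.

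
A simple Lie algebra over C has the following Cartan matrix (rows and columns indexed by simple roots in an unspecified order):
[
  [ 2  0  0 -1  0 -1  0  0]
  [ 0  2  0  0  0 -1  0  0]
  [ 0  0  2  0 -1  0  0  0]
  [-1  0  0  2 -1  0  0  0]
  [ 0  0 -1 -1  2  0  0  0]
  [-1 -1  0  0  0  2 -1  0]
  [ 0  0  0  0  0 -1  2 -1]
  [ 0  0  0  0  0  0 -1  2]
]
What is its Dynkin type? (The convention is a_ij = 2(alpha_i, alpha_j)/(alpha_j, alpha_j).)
The matrix has rank 8 with 2's on the diagonal. Reading the off-diagonal entries as Dynkin edges (a single edge where a_ij = a_ji = -1; a double or triple edge where a_ij * a_ji = 2 or 3), the diagram is a chain of 7 nodes with one extra node attached to the third node from one end (E_8). One simple-root ordering that puts it in standard form is (alpha_8, alpha_2, alpha_7, alpha_6, alpha_1, alpha_4, alpha_5, alpha_3). So the algebra is type E_8.

E_8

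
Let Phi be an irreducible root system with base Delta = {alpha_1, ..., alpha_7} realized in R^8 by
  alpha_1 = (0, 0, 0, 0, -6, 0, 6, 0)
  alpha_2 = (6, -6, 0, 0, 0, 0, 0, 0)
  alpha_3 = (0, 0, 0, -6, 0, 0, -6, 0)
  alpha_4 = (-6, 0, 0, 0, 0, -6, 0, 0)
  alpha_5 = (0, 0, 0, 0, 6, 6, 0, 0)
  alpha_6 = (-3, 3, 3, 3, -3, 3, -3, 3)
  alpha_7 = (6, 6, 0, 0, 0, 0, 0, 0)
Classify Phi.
Compute the Cartan integers a_ij = 2(alpha_i, alpha_j)/(alpha_j, alpha_j); the resulting 7x7 Cartan matrix is
[[2, 0, -1, 0, -1, 0, 0], [0, 2, 0, -1, 0, -1, 0], [-1, 0, 2, 0, 0, 0, 0], [0, -1, 0, 2, -1, 0, -1], [-1, 0, 0, -1, 2, 0, 0], [0, -1, 0, 0, 0, 2, 0], [0, 0, 0, -1, 0, 0, 2]].
All simple roots have the same length, so the diagram is simply laced. The associated Dynkin diagram is a chain of 6 nodes with one extra node attached to the third node from one end (E_7), so the type is E_7.

E7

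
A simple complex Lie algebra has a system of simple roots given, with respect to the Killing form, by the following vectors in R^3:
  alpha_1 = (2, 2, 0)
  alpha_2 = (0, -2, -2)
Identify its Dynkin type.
Compute the Cartan integers a_ij = 2(alpha_i, alpha_j)/(alpha_j, alpha_j); the resulting 2x2 Cartan matrix is
[[2, -1], [-1, 2]].
All simple roots have the same length, so the diagram is simply laced. The associated Dynkin diagram is a chain of 2 nodes with single edges (A_2), so the type is A_2 (the algebra sl(3)).

A_2 (sl(3))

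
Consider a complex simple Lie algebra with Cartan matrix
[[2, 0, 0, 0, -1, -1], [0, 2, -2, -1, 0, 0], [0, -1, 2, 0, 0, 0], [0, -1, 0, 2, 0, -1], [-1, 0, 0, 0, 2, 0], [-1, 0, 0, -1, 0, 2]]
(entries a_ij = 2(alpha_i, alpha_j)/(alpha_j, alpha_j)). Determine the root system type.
B6

The matrix has rank 6 with 2's on the diagonal. Reading the off-diagonal entries as Dynkin edges (a single edge where a_ij = a_ji = -1; a double or triple edge where a_ij * a_ji = 2 or 3), the diagram is a chain of 6 nodes with a double edge at one end; the terminal node there is the unique short simple root (B_6). One simple-root ordering that puts it in standard form is (alpha_5, alpha_1, alpha_6, alpha_4, alpha_2, alpha_3). So the algebra is type B_6, i.e. so(13).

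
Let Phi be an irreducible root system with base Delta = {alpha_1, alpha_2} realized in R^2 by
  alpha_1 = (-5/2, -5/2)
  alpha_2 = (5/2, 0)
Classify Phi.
B_2

Compute the Cartan integers a_ij = 2(alpha_i, alpha_j)/(alpha_j, alpha_j); the resulting 2x2 Cartan matrix is
[[2, -2], [-1, 2]].
The roots have two lengths (squared-length ratio 2:1); the short ones are alpha_{2}. The associated Dynkin diagram is a chain of 2 nodes with a double edge at one end; the terminal node there is the unique short simple root (B_2), so the type is B_2 (the algebra so(5)).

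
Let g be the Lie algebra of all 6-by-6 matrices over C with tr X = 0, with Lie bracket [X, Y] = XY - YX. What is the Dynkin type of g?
A_5 (sl(6))

This is sl(6), which has dimension 6^2 - 1 = 35 and rank 6 - 1 = 5 (a Cartan subalgebra is the diagonal traceless matrices). In the classification of classical Lie algebras, the special linear algebra sl(n+1) has type A_n; here n = 5, so the Dynkin diagram is a chain of 5 nodes with single edges (A_5). Hence the type is A_5.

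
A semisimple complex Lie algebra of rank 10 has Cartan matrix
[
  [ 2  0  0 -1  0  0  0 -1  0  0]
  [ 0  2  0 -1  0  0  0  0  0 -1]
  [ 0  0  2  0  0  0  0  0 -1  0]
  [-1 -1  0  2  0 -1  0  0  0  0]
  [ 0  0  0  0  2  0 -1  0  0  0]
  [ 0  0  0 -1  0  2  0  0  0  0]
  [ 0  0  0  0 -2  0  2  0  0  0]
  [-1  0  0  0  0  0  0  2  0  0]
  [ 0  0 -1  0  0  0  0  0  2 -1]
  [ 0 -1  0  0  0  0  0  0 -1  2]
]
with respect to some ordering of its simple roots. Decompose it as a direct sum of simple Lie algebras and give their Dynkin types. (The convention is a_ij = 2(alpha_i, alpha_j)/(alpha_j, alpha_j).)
B_2 (so(5)) + E_8

The diagram associated to this matrix has two connected components: the simple roots {alpha_5, alpha_7} form a chain of 2 nodes with a double edge at one end; the terminal node there is the unique short simple root (B_2), and {alpha_1, alpha_2, alpha_3, alpha_4, alpha_6, alpha_8, alpha_9, alpha_10} form a chain of 7 nodes with one extra node attached to the third node from one end (E_8). A semisimple Lie algebra decomposes uniquely as the direct sum of simple ideals, one per connected component of its Dynkin diagram, so g ≅ B_2 ⊕ E_8 (dimension 10 + 248 = 258).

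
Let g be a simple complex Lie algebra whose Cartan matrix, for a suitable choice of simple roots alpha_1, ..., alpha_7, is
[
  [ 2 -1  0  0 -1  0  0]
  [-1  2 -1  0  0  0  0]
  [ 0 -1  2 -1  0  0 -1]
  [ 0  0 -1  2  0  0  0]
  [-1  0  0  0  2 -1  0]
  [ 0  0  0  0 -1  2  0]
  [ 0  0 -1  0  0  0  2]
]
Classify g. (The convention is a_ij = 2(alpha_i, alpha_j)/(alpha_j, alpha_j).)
The matrix has rank 7 with 2's on the diagonal. Reading the off-diagonal entries as Dynkin edges (a single edge where a_ij = a_ji = -1; a double or triple edge where a_ij * a_ji = 2 or 3), the diagram is a chain of 5 nodes with a fork of two nodes at one end (D_7). One simple-root ordering that puts it in standard form is (alpha_6, alpha_5, alpha_1, alpha_2, alpha_3, alpha_7, alpha_4). So the algebra is type D_7, i.e. so(14).

type D_7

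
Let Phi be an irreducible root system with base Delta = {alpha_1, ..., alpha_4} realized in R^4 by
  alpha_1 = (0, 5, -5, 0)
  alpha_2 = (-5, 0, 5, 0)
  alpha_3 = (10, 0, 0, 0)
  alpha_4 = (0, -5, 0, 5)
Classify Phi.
C4

Compute the Cartan integers a_ij = 2(alpha_i, alpha_j)/(alpha_j, alpha_j); the resulting 4x4 Cartan matrix is
[[2, -1, 0, -1], [-1, 2, -1, 0], [0, -2, 2, 0], [-1, 0, 0, 2]].
The roots have two lengths (squared-length ratio 2:1); the short ones are alpha_{1,2,4}. The associated Dynkin diagram is a chain of 4 nodes with a double edge at one end; the terminal node there is the unique long simple root (C_4), so the type is C_4 (the algebra sp(8)).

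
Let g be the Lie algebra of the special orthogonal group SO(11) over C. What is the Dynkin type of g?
B_5 (so(11))

This is so(11) with 11 odd, which has dimension 11(11-1)/2 = 55 and rank (11-1)/2 = 5. In the classification of classical Lie algebras, the orthogonal algebra so(2n+1) in an odd number of variables has type B_n; here n = 5, so the Dynkin diagram is a chain of 5 nodes with a double edge at one end; the terminal node there is the unique short simple root (B_5). Hence the type is B_5.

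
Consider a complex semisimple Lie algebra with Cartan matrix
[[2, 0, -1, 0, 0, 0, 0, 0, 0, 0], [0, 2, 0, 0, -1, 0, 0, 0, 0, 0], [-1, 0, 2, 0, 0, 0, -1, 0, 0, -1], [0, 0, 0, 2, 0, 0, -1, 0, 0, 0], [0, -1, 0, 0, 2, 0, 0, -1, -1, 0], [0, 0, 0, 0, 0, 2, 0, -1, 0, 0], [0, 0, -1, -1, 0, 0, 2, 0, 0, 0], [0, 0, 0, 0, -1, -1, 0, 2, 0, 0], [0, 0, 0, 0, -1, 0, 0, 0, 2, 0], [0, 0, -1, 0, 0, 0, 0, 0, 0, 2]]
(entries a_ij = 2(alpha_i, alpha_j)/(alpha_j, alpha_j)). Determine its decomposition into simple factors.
The diagram associated to this matrix has two connected components: the simple roots {alpha_1, alpha_3, alpha_4, alpha_7, alpha_10} form a chain of 3 nodes with a fork of two nodes at one end (D_5), and {alpha_2, alpha_5, alpha_6, alpha_8, alpha_9} form a chain of 3 nodes with a fork of two nodes at one end (D_5). A semisimple Lie algebra decomposes uniquely as the direct sum of simple ideals, one per connected component of its Dynkin diagram, so g ≅ D_5 ⊕ D_5 (dimension 45 + 45 = 90).

D_5 ⊕ D_5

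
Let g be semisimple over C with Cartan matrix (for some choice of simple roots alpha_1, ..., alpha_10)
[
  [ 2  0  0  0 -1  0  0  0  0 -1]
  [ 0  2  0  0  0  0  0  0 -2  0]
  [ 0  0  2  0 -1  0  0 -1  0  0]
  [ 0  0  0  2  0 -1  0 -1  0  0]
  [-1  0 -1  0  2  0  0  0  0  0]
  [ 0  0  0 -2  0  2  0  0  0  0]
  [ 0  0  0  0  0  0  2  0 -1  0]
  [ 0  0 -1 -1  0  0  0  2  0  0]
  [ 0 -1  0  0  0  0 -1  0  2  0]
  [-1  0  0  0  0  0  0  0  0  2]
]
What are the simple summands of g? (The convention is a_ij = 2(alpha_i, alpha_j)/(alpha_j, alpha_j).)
C_3 (sp(6)) + C_7 (sp(14))

The diagram associated to this matrix has two connected components: the simple roots {alpha_2, alpha_7, alpha_9} form a chain of 3 nodes with a double edge at one end; the terminal node there is the unique long simple root (C_3), and {alpha_1, alpha_3, alpha_4, alpha_5, alpha_6, alpha_8, alpha_10} form a chain of 7 nodes with a double edge at one end; the terminal node there is the unique long simple root (C_7). A semisimple Lie algebra decomposes uniquely as the direct sum of simple ideals, one per connected component of its Dynkin diagram, so g ≅ C_3 ⊕ C_7 (dimension 21 + 105 = 126).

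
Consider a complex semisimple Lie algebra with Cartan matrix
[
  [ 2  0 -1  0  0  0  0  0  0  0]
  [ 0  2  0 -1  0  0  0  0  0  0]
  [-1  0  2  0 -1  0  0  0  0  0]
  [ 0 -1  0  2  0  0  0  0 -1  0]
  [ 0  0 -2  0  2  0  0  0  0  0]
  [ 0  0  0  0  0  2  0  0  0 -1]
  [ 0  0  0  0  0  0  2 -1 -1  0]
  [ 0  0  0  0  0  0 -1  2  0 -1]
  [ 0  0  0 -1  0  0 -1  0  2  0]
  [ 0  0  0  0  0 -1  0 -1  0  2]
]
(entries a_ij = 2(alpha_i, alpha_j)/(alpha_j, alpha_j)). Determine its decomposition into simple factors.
A7 + C3

The diagram associated to this matrix has two connected components: the simple roots {alpha_2, alpha_4, alpha_6, alpha_7, alpha_8, alpha_9, alpha_10} form a chain of 7 nodes with single edges (A_7), and {alpha_1, alpha_3, alpha_5} form a chain of 3 nodes with a double edge at one end; the terminal node there is the unique long simple root (C_3). A semisimple Lie algebra decomposes uniquely as the direct sum of simple ideals, one per connected component of its Dynkin diagram, so g ≅ A_7 ⊕ C_3 (dimension 63 + 21 = 84).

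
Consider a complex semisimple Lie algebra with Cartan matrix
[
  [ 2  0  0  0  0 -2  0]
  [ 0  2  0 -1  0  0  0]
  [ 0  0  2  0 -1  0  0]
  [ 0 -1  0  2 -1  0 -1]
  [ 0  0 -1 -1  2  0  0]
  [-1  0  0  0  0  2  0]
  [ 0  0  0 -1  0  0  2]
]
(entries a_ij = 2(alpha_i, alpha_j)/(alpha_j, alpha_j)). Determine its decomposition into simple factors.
The diagram associated to this matrix has two connected components: the simple roots {alpha_1, alpha_6} form a chain of 2 nodes with a double edge at one end; the terminal node there is the unique short simple root (B_2), and {alpha_2, alpha_3, alpha_4, alpha_5, alpha_7} form a chain of 3 nodes with a fork of two nodes at one end (D_5). A semisimple Lie algebra decomposes uniquely as the direct sum of simple ideals, one per connected component of its Dynkin diagram, so g ≅ B_2 ⊕ D_5 (dimension 10 + 45 = 55).

B_2 + D_5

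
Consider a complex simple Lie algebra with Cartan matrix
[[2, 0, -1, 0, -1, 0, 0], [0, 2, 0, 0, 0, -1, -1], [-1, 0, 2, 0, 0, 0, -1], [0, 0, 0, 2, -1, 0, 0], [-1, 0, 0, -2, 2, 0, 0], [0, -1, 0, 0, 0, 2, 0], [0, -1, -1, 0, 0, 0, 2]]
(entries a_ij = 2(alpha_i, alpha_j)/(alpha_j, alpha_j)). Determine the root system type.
The matrix has rank 7 with 2's on the diagonal. Reading the off-diagonal entries as Dynkin edges (a single edge where a_ij = a_ji = -1; a double or triple edge where a_ij * a_ji = 2 or 3), the diagram is a chain of 7 nodes with a double edge at one end; the terminal node there is the unique short simple root (B_7). One simple-root ordering that puts it in standard form is (alpha_6, alpha_2, alpha_7, alpha_3, alpha_1, alpha_5, alpha_4). So the algebra is type B_7, i.e. so(15).

B7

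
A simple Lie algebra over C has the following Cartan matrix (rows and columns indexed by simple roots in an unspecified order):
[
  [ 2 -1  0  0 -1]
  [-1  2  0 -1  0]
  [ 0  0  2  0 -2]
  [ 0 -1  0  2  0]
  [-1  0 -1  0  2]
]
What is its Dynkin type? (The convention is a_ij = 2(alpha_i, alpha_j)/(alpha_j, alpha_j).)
The matrix has rank 5 with 2's on the diagonal. Reading the off-diagonal entries as Dynkin edges (a single edge where a_ij = a_ji = -1; a double or triple edge where a_ij * a_ji = 2 or 3), the diagram is a chain of 5 nodes with a double edge at one end; the terminal node there is the unique long simple root (C_5). One simple-root ordering that puts it in standard form is (alpha_4, alpha_2, alpha_1, alpha_5, alpha_3). So the algebra is type C_5, i.e. sp(10).

C_5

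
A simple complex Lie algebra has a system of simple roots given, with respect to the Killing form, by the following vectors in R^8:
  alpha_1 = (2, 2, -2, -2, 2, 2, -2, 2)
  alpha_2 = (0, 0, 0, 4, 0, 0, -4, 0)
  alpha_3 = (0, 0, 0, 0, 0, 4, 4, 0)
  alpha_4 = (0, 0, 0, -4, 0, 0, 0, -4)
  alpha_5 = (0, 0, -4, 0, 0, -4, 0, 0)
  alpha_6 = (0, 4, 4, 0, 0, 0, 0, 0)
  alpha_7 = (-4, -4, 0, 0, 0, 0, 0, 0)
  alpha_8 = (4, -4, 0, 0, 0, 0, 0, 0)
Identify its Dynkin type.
type E_8

Compute the Cartan integers a_ij = 2(alpha_i, alpha_j)/(alpha_j, alpha_j); the resulting 8x8 Cartan matrix is
[[2, 0, 0, 0, 0, 0, -1, 0], [0, 2, -1, -1, 0, 0, 0, 0], [0, -1, 2, 0, -1, 0, 0, 0], [0, -1, 0, 2, 0, 0, 0, 0], [0, 0, -1, 0, 2, -1, 0, 0], [0, 0, 0, 0, -1, 2, -1, -1], [-1, 0, 0, 0, 0, -1, 2, 0], [0, 0, 0, 0, 0, -1, 0, 2]].
All simple roots have the same length, so the diagram is simply laced. The associated Dynkin diagram is a chain of 7 nodes with one extra node attached to the third node from one end (E_8), so the type is E_8.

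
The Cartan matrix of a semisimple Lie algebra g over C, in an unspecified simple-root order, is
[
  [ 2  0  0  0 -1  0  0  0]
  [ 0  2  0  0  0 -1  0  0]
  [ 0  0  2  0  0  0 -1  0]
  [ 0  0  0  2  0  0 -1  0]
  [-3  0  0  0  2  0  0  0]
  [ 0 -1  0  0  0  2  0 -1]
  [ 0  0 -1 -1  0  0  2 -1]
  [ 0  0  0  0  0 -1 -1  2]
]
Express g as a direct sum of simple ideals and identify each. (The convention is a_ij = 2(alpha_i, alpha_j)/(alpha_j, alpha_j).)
D_6 ⊕ G_2

The diagram associated to this matrix has two connected components: the simple roots {alpha_2, alpha_3, alpha_4, alpha_6, alpha_7, alpha_8} form a chain of 4 nodes with a fork of two nodes at one end (D_6), and {alpha_1, alpha_5} form two nodes joined by a triple edge (G_2). A semisimple Lie algebra decomposes uniquely as the direct sum of simple ideals, one per connected component of its Dynkin diagram, so g ≅ D_6 ⊕ G_2 (dimension 66 + 14 = 80).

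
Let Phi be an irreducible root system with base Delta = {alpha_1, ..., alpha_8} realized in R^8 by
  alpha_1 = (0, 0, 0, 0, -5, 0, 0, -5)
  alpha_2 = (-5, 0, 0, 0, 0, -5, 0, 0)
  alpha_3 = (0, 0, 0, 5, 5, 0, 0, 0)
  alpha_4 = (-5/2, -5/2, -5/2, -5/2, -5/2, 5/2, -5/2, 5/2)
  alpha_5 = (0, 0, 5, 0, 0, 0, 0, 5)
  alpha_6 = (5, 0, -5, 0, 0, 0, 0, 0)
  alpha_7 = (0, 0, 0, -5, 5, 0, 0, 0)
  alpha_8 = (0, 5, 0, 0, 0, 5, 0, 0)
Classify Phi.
Compute the Cartan integers a_ij = 2(alpha_i, alpha_j)/(alpha_j, alpha_j); the resulting 8x8 Cartan matrix is
[[2, 0, -1, 0, -1, 0, -1, 0], [0, 2, 0, 0, 0, -1, 0, -1], [-1, 0, 2, -1, 0, 0, 0, 0], [0, 0, -1, 2, 0, 0, 0, 0], [-1, 0, 0, 0, 2, -1, 0, 0], [0, -1, 0, 0, -1, 2, 0, 0], [-1, 0, 0, 0, 0, 0, 2, 0], [0, -1, 0, 0, 0, 0, 0, 2]].
All simple roots have the same length, so the diagram is simply laced. The associated Dynkin diagram is a chain of 7 nodes with one extra node attached to the third node from one end (E_8), so the type is E_8.

E_8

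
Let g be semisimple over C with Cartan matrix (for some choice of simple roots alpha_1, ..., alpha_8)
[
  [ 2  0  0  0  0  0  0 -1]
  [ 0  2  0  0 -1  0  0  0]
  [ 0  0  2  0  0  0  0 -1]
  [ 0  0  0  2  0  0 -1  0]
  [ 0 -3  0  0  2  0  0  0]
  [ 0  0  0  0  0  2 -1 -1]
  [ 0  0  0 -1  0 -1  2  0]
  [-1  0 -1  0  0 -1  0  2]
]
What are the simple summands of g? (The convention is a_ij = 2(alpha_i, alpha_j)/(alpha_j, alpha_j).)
type D_6 + type G_2

The diagram associated to this matrix has two connected components: the simple roots {alpha_1, alpha_3, alpha_4, alpha_6, alpha_7, alpha_8} form a chain of 4 nodes with a fork of two nodes at one end (D_6), and {alpha_2, alpha_5} form two nodes joined by a triple edge (G_2). A semisimple Lie algebra decomposes uniquely as the direct sum of simple ideals, one per connected component of its Dynkin diagram, so g ≅ D_6 ⊕ G_2 (dimension 66 + 14 = 80).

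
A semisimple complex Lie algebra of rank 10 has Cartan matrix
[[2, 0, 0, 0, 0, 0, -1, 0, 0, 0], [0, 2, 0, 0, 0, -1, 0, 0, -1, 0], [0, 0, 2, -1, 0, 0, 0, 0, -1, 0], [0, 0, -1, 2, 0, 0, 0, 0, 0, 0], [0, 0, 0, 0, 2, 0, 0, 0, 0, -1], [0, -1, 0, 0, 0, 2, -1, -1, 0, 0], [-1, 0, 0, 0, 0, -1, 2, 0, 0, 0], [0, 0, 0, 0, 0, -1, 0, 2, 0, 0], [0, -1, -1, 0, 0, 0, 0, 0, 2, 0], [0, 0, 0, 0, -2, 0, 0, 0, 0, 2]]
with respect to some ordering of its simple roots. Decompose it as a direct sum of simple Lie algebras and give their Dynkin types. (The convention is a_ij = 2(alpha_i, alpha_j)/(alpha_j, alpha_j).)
The diagram associated to this matrix has two connected components: the simple roots {alpha_5, alpha_10} form a chain of 2 nodes with a double edge at one end; the terminal node there is the unique short simple root (B_2), and {alpha_1, alpha_2, alpha_3, alpha_4, alpha_6, alpha_7, alpha_8, alpha_9} form a chain of 7 nodes with one extra node attached to the third node from one end (E_8). A semisimple Lie algebra decomposes uniquely as the direct sum of simple ideals, one per connected component of its Dynkin diagram, so g ≅ B_2 ⊕ E_8 (dimension 10 + 248 = 258).

type B_2 ⊕ type E_8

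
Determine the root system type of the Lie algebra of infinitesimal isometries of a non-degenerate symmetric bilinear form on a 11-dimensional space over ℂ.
This is so(11) with 11 odd, which has dimension 11(11-1)/2 = 55 and rank (11-1)/2 = 5. In the classification of classical Lie algebras, the orthogonal algebra so(2n+1) in an odd number of variables has type B_n; here n = 5, so the Dynkin diagram is a chain of 5 nodes with a double edge at one end; the terminal node there is the unique short simple root (B_5). Hence the type is B_5.

B_5 (so(11))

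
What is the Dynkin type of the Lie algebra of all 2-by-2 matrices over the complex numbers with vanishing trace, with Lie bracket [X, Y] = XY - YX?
A_1

This is sl(2), which has dimension 2^2 - 1 = 3 and rank 2 - 1 = 1 (a Cartan subalgebra is the diagonal traceless matrices). In the classification of classical Lie algebras, the special linear algebra sl(n+1) has type A_n; here n = 1, so the Dynkin diagram is a chain of 1 nodes with single edges (A_1). Hence the type is A_1.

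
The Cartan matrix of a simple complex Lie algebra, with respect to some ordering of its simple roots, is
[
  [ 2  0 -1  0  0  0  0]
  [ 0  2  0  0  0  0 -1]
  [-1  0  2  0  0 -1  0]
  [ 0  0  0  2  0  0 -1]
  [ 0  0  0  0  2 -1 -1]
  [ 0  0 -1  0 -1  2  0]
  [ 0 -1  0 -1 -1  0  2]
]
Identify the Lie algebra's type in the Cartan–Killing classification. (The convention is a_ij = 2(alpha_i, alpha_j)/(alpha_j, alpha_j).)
The matrix has rank 7 with 2's on the diagonal. Reading the off-diagonal entries as Dynkin edges (a single edge where a_ij = a_ji = -1; a double or triple edge where a_ij * a_ji = 2 or 3), the diagram is a chain of 5 nodes with a fork of two nodes at one end (D_7). One simple-root ordering that puts it in standard form is (alpha_1, alpha_3, alpha_6, alpha_5, alpha_7, alpha_4, alpha_2). So the algebra is type D_7, i.e. so(14).

D_7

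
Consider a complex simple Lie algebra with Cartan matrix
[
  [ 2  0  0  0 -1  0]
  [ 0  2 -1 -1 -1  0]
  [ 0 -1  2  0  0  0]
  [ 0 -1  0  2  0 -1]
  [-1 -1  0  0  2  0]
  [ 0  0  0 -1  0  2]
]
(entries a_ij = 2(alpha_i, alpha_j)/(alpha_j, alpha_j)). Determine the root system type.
type E_6

The matrix has rank 6 with 2's on the diagonal. Reading the off-diagonal entries as Dynkin edges (a single edge where a_ij = a_ji = -1; a double or triple edge where a_ij * a_ji = 2 or 3), the diagram is a chain of 5 nodes with one extra node attached to the third node from one end (E_6). One simple-root ordering that puts it in standard form is (alpha_6, alpha_3, alpha_4, alpha_2, alpha_5, alpha_1). So the algebra is type E_6.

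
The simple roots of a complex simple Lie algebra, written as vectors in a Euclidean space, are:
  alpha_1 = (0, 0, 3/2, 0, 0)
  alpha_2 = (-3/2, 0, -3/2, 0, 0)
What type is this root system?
B2

Compute the Cartan integers a_ij = 2(alpha_i, alpha_j)/(alpha_j, alpha_j); the resulting 2x2 Cartan matrix is
[[2, -1], [-2, 2]].
The roots have two lengths (squared-length ratio 2:1); the short ones are alpha_{1}. The associated Dynkin diagram is a chain of 2 nodes with a double edge at one end; the terminal node there is the unique short simple root (B_2), so the type is B_2 (the algebra so(5)).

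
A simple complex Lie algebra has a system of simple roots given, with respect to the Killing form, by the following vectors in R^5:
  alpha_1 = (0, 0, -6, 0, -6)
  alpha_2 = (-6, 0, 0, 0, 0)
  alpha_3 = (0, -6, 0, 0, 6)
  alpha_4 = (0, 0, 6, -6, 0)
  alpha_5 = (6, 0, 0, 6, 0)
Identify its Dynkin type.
B5

Compute the Cartan integers a_ij = 2(alpha_i, alpha_j)/(alpha_j, alpha_j); the resulting 5x5 Cartan matrix is
[[2, 0, -1, -1, 0], [0, 2, 0, 0, -1], [-1, 0, 2, 0, 0], [-1, 0, 0, 2, -1], [0, -2, 0, -1, 2]].
The roots have two lengths (squared-length ratio 2:1); the short ones are alpha_{2}. The associated Dynkin diagram is a chain of 5 nodes with a double edge at one end; the terminal node there is the unique short simple root (B_5), so the type is B_5 (the algebra so(11)).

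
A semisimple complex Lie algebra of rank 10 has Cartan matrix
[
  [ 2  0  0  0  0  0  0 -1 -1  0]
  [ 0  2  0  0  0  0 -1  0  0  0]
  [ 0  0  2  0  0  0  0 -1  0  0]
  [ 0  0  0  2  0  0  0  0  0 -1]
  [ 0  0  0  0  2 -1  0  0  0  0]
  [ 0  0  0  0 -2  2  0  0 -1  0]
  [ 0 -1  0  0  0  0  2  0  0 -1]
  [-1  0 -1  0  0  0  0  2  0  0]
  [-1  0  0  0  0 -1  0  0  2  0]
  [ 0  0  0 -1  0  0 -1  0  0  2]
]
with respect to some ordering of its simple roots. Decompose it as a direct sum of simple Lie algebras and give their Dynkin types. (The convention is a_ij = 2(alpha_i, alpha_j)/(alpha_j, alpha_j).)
The diagram associated to this matrix has two connected components: the simple roots {alpha_2, alpha_4, alpha_7, alpha_10} form a chain of 4 nodes with single edges (A_4), and {alpha_1, alpha_3, alpha_5, alpha_6, alpha_8, alpha_9} form a chain of 6 nodes with a double edge at one end; the terminal node there is the unique short simple root (B_6). A semisimple Lie algebra decomposes uniquely as the direct sum of simple ideals, one per connected component of its Dynkin diagram, so g ≅ A_4 ⊕ B_6 (dimension 24 + 78 = 102).

type A_4 ⊕ type B_6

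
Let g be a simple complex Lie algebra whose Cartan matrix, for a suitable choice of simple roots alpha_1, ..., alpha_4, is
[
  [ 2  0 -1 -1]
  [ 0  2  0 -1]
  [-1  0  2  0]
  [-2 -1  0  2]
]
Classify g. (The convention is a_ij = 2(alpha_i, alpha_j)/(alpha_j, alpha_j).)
The matrix has rank 4 with 2's on the diagonal. Reading the off-diagonal entries as Dynkin edges (a single edge where a_ij = a_ji = -1; a double or triple edge where a_ij * a_ji = 2 or 3), the diagram is a chain of 4 nodes with a double edge between the middle two (F_4). One simple-root ordering that puts it in standard form is (alpha_2, alpha_4, alpha_1, alpha_3). So the algebra is type F_4.

F4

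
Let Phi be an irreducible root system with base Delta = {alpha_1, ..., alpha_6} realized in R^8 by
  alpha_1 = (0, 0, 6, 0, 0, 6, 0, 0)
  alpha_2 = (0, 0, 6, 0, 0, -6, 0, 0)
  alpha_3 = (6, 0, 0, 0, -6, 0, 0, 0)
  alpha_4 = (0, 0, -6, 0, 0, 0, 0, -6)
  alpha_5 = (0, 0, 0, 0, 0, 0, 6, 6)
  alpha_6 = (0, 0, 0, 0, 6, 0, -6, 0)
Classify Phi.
D_6 (so(12))

Compute the Cartan integers a_ij = 2(alpha_i, alpha_j)/(alpha_j, alpha_j); the resulting 6x6 Cartan matrix is
[[2, 0, 0, -1, 0, 0], [0, 2, 0, -1, 0, 0], [0, 0, 2, 0, 0, -1], [-1, -1, 0, 2, -1, 0], [0, 0, 0, -1, 2, -1], [0, 0, -1, 0, -1, 2]].
All simple roots have the same length, so the diagram is simply laced. The associated Dynkin diagram is a chain of 4 nodes with a fork of two nodes at one end (D_6), so the type is D_6 (the algebra so(12)).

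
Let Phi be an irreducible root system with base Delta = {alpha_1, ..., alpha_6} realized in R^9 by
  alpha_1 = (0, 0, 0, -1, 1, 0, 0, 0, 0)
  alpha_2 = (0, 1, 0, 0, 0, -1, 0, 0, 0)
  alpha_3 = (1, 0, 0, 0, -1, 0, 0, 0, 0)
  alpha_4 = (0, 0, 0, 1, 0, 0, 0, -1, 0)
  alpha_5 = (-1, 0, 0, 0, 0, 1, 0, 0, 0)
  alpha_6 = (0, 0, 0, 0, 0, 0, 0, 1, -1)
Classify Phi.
Compute the Cartan integers a_ij = 2(alpha_i, alpha_j)/(alpha_j, alpha_j); the resulting 6x6 Cartan matrix is
[[2, 0, -1, -1, 0, 0], [0, 2, 0, 0, -1, 0], [-1, 0, 2, 0, -1, 0], [-1, 0, 0, 2, 0, -1], [0, -1, -1, 0, 2, 0], [0, 0, 0, -1, 0, 2]].
All simple roots have the same length, so the diagram is simply laced. The associated Dynkin diagram is a chain of 6 nodes with single edges (A_6), so the type is A_6 (the algebra sl(7)).

A6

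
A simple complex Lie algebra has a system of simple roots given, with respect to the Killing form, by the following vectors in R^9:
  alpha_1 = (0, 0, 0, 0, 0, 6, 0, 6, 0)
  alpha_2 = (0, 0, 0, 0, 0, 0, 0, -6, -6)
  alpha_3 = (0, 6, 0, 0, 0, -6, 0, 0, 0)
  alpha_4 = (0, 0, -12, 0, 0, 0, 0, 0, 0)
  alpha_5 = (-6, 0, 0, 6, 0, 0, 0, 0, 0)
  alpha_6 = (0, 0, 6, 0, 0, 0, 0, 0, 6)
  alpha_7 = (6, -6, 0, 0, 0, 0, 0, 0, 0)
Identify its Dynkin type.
Compute the Cartan integers a_ij = 2(alpha_i, alpha_j)/(alpha_j, alpha_j); the resulting 7x7 Cartan matrix is
[[2, -1, -1, 0, 0, 0, 0], [-1, 2, 0, 0, 0, -1, 0], [-1, 0, 2, 0, 0, 0, -1], [0, 0, 0, 2, 0, -2, 0], [0, 0, 0, 0, 2, 0, -1], [0, -1, 0, -1, 0, 2, 0], [0, 0, -1, 0, -1, 0, 2]].
The roots have two lengths (squared-length ratio 2:1); the short ones are alpha_{1,2,3,5,6,7}. The associated Dynkin diagram is a chain of 7 nodes with a double edge at one end; the terminal node there is the unique long simple root (C_7), so the type is C_7 (the algebra sp(14)).

type C_7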